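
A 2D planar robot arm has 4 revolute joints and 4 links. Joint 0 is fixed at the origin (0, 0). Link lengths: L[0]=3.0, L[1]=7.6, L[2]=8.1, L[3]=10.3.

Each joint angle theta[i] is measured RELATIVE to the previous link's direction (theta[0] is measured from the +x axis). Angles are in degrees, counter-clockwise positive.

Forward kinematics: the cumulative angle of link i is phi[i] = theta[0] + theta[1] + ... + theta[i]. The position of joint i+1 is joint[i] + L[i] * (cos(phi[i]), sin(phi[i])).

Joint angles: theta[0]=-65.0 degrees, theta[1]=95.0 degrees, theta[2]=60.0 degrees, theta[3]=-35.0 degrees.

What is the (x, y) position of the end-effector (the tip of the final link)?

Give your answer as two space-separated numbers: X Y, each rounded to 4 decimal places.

joint[0] = (0.0000, 0.0000)  (base)
link 0: phi[0] = -65 = -65 deg
  cos(-65 deg) = 0.4226, sin(-65 deg) = -0.9063
  joint[1] = (0.0000, 0.0000) + 3 * (0.4226, -0.9063) = (0.0000 + 1.2679, 0.0000 + -2.7189) = (1.2679, -2.7189)
link 1: phi[1] = -65 + 95 = 30 deg
  cos(30 deg) = 0.8660, sin(30 deg) = 0.5000
  joint[2] = (1.2679, -2.7189) + 7.6 * (0.8660, 0.5000) = (1.2679 + 6.5818, -2.7189 + 3.8000) = (7.8496, 1.0811)
link 2: phi[2] = -65 + 95 + 60 = 90 deg
  cos(90 deg) = 0.0000, sin(90 deg) = 1.0000
  joint[3] = (7.8496, 1.0811) + 8.1 * (0.0000, 1.0000) = (7.8496 + 0.0000, 1.0811 + 8.1000) = (7.8496, 9.1811)
link 3: phi[3] = -65 + 95 + 60 + -35 = 55 deg
  cos(55 deg) = 0.5736, sin(55 deg) = 0.8192
  joint[4] = (7.8496, 9.1811) + 10.3 * (0.5736, 0.8192) = (7.8496 + 5.9078, 9.1811 + 8.4373) = (13.7575, 17.6183)
End effector: (13.7575, 17.6183)

Answer: 13.7575 17.6183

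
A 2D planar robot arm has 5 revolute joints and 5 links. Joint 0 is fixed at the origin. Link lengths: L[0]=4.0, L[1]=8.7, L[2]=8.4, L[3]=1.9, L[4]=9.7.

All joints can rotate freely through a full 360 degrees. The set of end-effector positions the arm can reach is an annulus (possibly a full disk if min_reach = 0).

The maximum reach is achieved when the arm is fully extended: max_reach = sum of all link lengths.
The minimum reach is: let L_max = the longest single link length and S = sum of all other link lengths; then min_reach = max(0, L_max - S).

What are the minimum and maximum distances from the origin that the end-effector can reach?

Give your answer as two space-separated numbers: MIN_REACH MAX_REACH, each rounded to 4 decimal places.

Answer: 0.0000 32.7000

Derivation:
Link lengths: [4.0, 8.7, 8.4, 1.9, 9.7]
max_reach = 4 + 8.7 + 8.4 + 1.9 + 9.7 = 32.7
L_max = max([4.0, 8.7, 8.4, 1.9, 9.7]) = 9.7
S (sum of others) = 32.7 - 9.7 = 23
min_reach = max(0, 9.7 - 23) = max(0, -13.3) = 0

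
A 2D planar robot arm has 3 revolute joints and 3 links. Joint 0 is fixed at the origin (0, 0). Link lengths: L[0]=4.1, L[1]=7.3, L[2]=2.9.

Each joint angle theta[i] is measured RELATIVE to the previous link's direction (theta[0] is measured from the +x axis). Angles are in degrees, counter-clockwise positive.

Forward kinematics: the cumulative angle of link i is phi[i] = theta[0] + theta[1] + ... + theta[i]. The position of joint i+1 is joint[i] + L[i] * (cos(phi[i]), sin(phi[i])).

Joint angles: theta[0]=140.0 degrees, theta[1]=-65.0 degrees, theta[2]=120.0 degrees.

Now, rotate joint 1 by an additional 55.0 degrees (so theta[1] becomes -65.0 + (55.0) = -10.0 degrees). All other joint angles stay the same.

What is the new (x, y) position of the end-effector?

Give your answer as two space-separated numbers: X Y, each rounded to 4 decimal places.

joint[0] = (0.0000, 0.0000)  (base)
link 0: phi[0] = 140 = 140 deg
  cos(140 deg) = -0.7660, sin(140 deg) = 0.6428
  joint[1] = (0.0000, 0.0000) + 4.1 * (-0.7660, 0.6428) = (0.0000 + -3.1408, 0.0000 + 2.6354) = (-3.1408, 2.6354)
link 1: phi[1] = 140 + -10 = 130 deg
  cos(130 deg) = -0.6428, sin(130 deg) = 0.7660
  joint[2] = (-3.1408, 2.6354) + 7.3 * (-0.6428, 0.7660) = (-3.1408 + -4.6923, 2.6354 + 5.5921) = (-7.8331, 8.2276)
link 2: phi[2] = 140 + -10 + 120 = 250 deg
  cos(250 deg) = -0.3420, sin(250 deg) = -0.9397
  joint[3] = (-7.8331, 8.2276) + 2.9 * (-0.3420, -0.9397) = (-7.8331 + -0.9919, 8.2276 + -2.7251) = (-8.8250, 5.5024)
End effector: (-8.8250, 5.5024)

Answer: -8.8250 5.5024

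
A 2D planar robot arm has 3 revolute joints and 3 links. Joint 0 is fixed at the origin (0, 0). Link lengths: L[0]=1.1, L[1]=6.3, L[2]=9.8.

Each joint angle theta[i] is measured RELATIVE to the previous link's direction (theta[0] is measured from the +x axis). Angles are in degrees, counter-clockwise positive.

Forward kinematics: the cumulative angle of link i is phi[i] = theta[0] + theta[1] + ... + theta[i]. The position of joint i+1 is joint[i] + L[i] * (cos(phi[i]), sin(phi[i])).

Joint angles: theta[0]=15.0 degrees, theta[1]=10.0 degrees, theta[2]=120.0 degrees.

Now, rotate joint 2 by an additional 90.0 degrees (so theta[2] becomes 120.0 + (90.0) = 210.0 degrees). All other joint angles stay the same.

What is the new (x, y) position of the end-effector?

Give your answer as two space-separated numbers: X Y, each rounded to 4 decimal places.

joint[0] = (0.0000, 0.0000)  (base)
link 0: phi[0] = 15 = 15 deg
  cos(15 deg) = 0.9659, sin(15 deg) = 0.2588
  joint[1] = (0.0000, 0.0000) + 1.1 * (0.9659, 0.2588) = (0.0000 + 1.0625, 0.0000 + 0.2847) = (1.0625, 0.2847)
link 1: phi[1] = 15 + 10 = 25 deg
  cos(25 deg) = 0.9063, sin(25 deg) = 0.4226
  joint[2] = (1.0625, 0.2847) + 6.3 * (0.9063, 0.4226) = (1.0625 + 5.7097, 0.2847 + 2.6625) = (6.7723, 2.9472)
link 2: phi[2] = 15 + 10 + 210 = 235 deg
  cos(235 deg) = -0.5736, sin(235 deg) = -0.8192
  joint[3] = (6.7723, 2.9472) + 9.8 * (-0.5736, -0.8192) = (6.7723 + -5.6210, 2.9472 + -8.0277) = (1.1512, -5.0805)
End effector: (1.1512, -5.0805)

Answer: 1.1512 -5.0805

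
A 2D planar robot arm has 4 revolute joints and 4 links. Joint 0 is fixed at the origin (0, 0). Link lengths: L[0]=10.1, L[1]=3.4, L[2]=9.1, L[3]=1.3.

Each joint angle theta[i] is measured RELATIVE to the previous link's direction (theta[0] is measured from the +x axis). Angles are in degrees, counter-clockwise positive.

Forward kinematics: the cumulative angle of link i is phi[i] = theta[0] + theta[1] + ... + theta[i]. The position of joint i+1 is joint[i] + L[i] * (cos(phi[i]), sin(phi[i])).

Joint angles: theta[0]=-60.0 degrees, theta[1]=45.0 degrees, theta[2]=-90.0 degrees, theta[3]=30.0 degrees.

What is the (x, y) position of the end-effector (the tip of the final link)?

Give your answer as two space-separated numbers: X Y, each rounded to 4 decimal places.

Answer: 6.3154 -19.6725

Derivation:
joint[0] = (0.0000, 0.0000)  (base)
link 0: phi[0] = -60 = -60 deg
  cos(-60 deg) = 0.5000, sin(-60 deg) = -0.8660
  joint[1] = (0.0000, 0.0000) + 10.1 * (0.5000, -0.8660) = (0.0000 + 5.0500, 0.0000 + -8.7469) = (5.0500, -8.7469)
link 1: phi[1] = -60 + 45 = -15 deg
  cos(-15 deg) = 0.9659, sin(-15 deg) = -0.2588
  joint[2] = (5.0500, -8.7469) + 3.4 * (0.9659, -0.2588) = (5.0500 + 3.2841, -8.7469 + -0.8800) = (8.3341, -9.6268)
link 2: phi[2] = -60 + 45 + -90 = -105 deg
  cos(-105 deg) = -0.2588, sin(-105 deg) = -0.9659
  joint[3] = (8.3341, -9.6268) + 9.1 * (-0.2588, -0.9659) = (8.3341 + -2.3553, -9.6268 + -8.7899) = (5.9789, -18.4168)
link 3: phi[3] = -60 + 45 + -90 + 30 = -75 deg
  cos(-75 deg) = 0.2588, sin(-75 deg) = -0.9659
  joint[4] = (5.9789, -18.4168) + 1.3 * (0.2588, -0.9659) = (5.9789 + 0.3365, -18.4168 + -1.2557) = (6.3154, -19.6725)
End effector: (6.3154, -19.6725)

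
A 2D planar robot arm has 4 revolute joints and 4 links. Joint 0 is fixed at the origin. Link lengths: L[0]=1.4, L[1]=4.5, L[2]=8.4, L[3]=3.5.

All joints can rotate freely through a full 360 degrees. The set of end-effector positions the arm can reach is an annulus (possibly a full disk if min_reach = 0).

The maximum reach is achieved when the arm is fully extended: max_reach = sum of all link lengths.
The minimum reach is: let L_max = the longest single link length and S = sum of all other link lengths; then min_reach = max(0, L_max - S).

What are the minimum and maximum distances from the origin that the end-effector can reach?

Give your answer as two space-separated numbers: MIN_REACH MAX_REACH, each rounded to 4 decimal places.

Link lengths: [1.4, 4.5, 8.4, 3.5]
max_reach = 1.4 + 4.5 + 8.4 + 3.5 = 17.8
L_max = max([1.4, 4.5, 8.4, 3.5]) = 8.4
S (sum of others) = 17.8 - 8.4 = 9.4
min_reach = max(0, 8.4 - 9.4) = max(0, -1) = 0

Answer: 0.0000 17.8000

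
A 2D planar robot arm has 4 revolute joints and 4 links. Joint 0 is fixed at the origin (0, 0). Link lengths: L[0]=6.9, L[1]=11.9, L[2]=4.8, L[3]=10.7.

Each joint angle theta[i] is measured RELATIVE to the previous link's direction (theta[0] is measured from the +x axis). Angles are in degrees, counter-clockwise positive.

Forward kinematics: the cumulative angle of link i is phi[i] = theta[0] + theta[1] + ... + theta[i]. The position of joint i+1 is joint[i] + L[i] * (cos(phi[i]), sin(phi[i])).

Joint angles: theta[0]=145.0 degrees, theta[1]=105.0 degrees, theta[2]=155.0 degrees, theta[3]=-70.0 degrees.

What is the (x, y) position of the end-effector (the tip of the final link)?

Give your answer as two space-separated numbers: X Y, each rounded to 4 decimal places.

joint[0] = (0.0000, 0.0000)  (base)
link 0: phi[0] = 145 = 145 deg
  cos(145 deg) = -0.8192, sin(145 deg) = 0.5736
  joint[1] = (0.0000, 0.0000) + 6.9 * (-0.8192, 0.5736) = (0.0000 + -5.6521, 0.0000 + 3.9577) = (-5.6521, 3.9577)
link 1: phi[1] = 145 + 105 = 250 deg
  cos(250 deg) = -0.3420, sin(250 deg) = -0.9397
  joint[2] = (-5.6521, 3.9577) + 11.9 * (-0.3420, -0.9397) = (-5.6521 + -4.0700, 3.9577 + -11.1823) = (-9.7222, -7.2247)
link 2: phi[2] = 145 + 105 + 155 = 405 deg
  cos(405 deg) = 0.7071, sin(405 deg) = 0.7071
  joint[3] = (-9.7222, -7.2247) + 4.8 * (0.7071, 0.7071) = (-9.7222 + 3.3941, -7.2247 + 3.3941) = (-6.3281, -3.8306)
link 3: phi[3] = 145 + 105 + 155 + -70 = 335 deg
  cos(335 deg) = 0.9063, sin(335 deg) = -0.4226
  joint[4] = (-6.3281, -3.8306) + 10.7 * (0.9063, -0.4226) = (-6.3281 + 9.6975, -3.8306 + -4.5220) = (3.3694, -8.3526)
End effector: (3.3694, -8.3526)

Answer: 3.3694 -8.3526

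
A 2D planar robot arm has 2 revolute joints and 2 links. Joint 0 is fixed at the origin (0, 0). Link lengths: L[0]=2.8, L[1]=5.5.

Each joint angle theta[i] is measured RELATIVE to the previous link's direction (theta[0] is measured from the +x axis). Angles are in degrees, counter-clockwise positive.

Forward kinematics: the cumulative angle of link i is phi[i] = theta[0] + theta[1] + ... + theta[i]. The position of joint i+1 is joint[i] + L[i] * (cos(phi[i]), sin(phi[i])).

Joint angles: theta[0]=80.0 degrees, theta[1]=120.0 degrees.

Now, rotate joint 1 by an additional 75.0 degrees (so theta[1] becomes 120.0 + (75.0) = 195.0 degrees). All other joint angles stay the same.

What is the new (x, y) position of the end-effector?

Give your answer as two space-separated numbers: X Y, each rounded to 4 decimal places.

joint[0] = (0.0000, 0.0000)  (base)
link 0: phi[0] = 80 = 80 deg
  cos(80 deg) = 0.1736, sin(80 deg) = 0.9848
  joint[1] = (0.0000, 0.0000) + 2.8 * (0.1736, 0.9848) = (0.0000 + 0.4862, 0.0000 + 2.7575) = (0.4862, 2.7575)
link 1: phi[1] = 80 + 195 = 275 deg
  cos(275 deg) = 0.0872, sin(275 deg) = -0.9962
  joint[2] = (0.4862, 2.7575) + 5.5 * (0.0872, -0.9962) = (0.4862 + 0.4794, 2.7575 + -5.4791) = (0.9656, -2.7216)
End effector: (0.9656, -2.7216)

Answer: 0.9656 -2.7216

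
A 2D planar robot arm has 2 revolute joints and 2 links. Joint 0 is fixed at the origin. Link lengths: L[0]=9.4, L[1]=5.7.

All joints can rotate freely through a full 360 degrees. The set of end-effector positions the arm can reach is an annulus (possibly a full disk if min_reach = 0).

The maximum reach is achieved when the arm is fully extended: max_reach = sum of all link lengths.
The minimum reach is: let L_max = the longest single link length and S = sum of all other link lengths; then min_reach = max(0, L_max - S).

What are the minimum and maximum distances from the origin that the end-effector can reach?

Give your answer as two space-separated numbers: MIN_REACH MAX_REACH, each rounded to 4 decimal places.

Answer: 3.7000 15.1000

Derivation:
Link lengths: [9.4, 5.7]
max_reach = 9.4 + 5.7 = 15.1
L_max = max([9.4, 5.7]) = 9.4
S (sum of others) = 15.1 - 9.4 = 5.7
min_reach = max(0, 9.4 - 5.7) = max(0, 3.7) = 3.7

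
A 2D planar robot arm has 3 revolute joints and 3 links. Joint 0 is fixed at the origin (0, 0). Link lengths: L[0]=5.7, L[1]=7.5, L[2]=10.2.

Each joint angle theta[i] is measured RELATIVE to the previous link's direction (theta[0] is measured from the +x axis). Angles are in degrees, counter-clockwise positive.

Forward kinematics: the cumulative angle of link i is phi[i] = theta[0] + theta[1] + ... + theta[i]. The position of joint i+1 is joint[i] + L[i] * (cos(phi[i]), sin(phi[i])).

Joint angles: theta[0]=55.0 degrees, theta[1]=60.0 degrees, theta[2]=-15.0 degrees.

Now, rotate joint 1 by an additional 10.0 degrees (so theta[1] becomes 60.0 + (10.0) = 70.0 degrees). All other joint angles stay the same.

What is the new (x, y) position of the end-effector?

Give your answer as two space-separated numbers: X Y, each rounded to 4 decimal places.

joint[0] = (0.0000, 0.0000)  (base)
link 0: phi[0] = 55 = 55 deg
  cos(55 deg) = 0.5736, sin(55 deg) = 0.8192
  joint[1] = (0.0000, 0.0000) + 5.7 * (0.5736, 0.8192) = (0.0000 + 3.2694, 0.0000 + 4.6692) = (3.2694, 4.6692)
link 1: phi[1] = 55 + 70 = 125 deg
  cos(125 deg) = -0.5736, sin(125 deg) = 0.8192
  joint[2] = (3.2694, 4.6692) + 7.5 * (-0.5736, 0.8192) = (3.2694 + -4.3018, 4.6692 + 6.1436) = (-1.0324, 10.8128)
link 2: phi[2] = 55 + 70 + -15 = 110 deg
  cos(110 deg) = -0.3420, sin(110 deg) = 0.9397
  joint[3] = (-1.0324, 10.8128) + 10.2 * (-0.3420, 0.9397) = (-1.0324 + -3.4886, 10.8128 + 9.5849) = (-4.5210, 20.3977)
End effector: (-4.5210, 20.3977)

Answer: -4.5210 20.3977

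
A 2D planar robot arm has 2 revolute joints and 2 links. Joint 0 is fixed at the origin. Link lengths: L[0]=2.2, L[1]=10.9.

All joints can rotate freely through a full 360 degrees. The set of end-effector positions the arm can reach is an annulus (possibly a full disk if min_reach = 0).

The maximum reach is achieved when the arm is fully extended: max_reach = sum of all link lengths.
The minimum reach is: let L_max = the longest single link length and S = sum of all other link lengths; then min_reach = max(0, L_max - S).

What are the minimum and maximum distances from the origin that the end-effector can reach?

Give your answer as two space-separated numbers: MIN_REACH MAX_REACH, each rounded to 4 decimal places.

Answer: 8.7000 13.1000

Derivation:
Link lengths: [2.2, 10.9]
max_reach = 2.2 + 10.9 = 13.1
L_max = max([2.2, 10.9]) = 10.9
S (sum of others) = 13.1 - 10.9 = 2.2
min_reach = max(0, 10.9 - 2.2) = max(0, 8.7) = 8.7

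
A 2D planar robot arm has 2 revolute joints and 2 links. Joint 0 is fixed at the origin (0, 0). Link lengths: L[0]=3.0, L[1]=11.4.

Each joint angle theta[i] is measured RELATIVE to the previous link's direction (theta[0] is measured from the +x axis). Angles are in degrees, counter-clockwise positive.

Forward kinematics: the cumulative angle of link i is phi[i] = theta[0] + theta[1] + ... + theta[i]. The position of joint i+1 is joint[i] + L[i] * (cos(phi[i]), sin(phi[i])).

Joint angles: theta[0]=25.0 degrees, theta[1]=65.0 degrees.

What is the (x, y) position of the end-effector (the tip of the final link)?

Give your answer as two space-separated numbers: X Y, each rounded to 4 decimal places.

joint[0] = (0.0000, 0.0000)  (base)
link 0: phi[0] = 25 = 25 deg
  cos(25 deg) = 0.9063, sin(25 deg) = 0.4226
  joint[1] = (0.0000, 0.0000) + 3 * (0.9063, 0.4226) = (0.0000 + 2.7189, 0.0000 + 1.2679) = (2.7189, 1.2679)
link 1: phi[1] = 25 + 65 = 90 deg
  cos(90 deg) = 0.0000, sin(90 deg) = 1.0000
  joint[2] = (2.7189, 1.2679) + 11.4 * (0.0000, 1.0000) = (2.7189 + 0.0000, 1.2679 + 11.4000) = (2.7189, 12.6679)
End effector: (2.7189, 12.6679)

Answer: 2.7189 12.6679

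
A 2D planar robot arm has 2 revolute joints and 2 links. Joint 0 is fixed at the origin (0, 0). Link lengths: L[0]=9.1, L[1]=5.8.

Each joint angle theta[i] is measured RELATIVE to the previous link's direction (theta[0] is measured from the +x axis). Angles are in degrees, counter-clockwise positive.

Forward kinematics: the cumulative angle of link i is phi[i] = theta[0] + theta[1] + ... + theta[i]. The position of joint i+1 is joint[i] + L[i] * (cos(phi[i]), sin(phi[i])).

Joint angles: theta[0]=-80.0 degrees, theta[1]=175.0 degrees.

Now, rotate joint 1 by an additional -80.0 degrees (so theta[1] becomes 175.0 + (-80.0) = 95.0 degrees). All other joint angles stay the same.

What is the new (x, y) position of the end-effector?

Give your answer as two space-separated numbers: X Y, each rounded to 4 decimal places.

Answer: 7.1826 -7.4606

Derivation:
joint[0] = (0.0000, 0.0000)  (base)
link 0: phi[0] = -80 = -80 deg
  cos(-80 deg) = 0.1736, sin(-80 deg) = -0.9848
  joint[1] = (0.0000, 0.0000) + 9.1 * (0.1736, -0.9848) = (0.0000 + 1.5802, 0.0000 + -8.9618) = (1.5802, -8.9618)
link 1: phi[1] = -80 + 95 = 15 deg
  cos(15 deg) = 0.9659, sin(15 deg) = 0.2588
  joint[2] = (1.5802, -8.9618) + 5.8 * (0.9659, 0.2588) = (1.5802 + 5.6024, -8.9618 + 1.5012) = (7.1826, -7.4606)
End effector: (7.1826, -7.4606)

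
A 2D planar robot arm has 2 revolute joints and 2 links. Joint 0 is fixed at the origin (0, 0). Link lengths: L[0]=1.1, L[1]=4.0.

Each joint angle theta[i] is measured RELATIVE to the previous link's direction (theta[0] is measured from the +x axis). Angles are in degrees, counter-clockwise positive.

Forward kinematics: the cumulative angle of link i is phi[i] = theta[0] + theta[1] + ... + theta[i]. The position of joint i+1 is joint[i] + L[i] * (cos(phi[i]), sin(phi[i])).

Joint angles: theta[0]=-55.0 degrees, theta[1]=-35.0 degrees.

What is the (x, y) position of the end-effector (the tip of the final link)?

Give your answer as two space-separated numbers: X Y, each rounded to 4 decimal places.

joint[0] = (0.0000, 0.0000)  (base)
link 0: phi[0] = -55 = -55 deg
  cos(-55 deg) = 0.5736, sin(-55 deg) = -0.8192
  joint[1] = (0.0000, 0.0000) + 1.1 * (0.5736, -0.8192) = (0.0000 + 0.6309, 0.0000 + -0.9011) = (0.6309, -0.9011)
link 1: phi[1] = -55 + -35 = -90 deg
  cos(-90 deg) = 0.0000, sin(-90 deg) = -1.0000
  joint[2] = (0.6309, -0.9011) + 4 * (0.0000, -1.0000) = (0.6309 + 0.0000, -0.9011 + -4.0000) = (0.6309, -4.9011)
End effector: (0.6309, -4.9011)

Answer: 0.6309 -4.9011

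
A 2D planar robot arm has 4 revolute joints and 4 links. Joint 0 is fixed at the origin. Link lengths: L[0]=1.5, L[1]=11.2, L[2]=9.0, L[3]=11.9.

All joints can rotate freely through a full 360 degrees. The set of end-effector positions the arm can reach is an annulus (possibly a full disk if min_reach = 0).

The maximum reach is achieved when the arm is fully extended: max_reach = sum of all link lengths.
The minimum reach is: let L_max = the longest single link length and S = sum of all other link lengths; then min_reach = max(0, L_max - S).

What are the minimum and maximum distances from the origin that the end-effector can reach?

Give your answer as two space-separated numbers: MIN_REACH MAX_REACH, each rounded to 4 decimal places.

Link lengths: [1.5, 11.2, 9.0, 11.9]
max_reach = 1.5 + 11.2 + 9 + 11.9 = 33.6
L_max = max([1.5, 11.2, 9.0, 11.9]) = 11.9
S (sum of others) = 33.6 - 11.9 = 21.7
min_reach = max(0, 11.9 - 21.7) = max(0, -9.8) = 0

Answer: 0.0000 33.6000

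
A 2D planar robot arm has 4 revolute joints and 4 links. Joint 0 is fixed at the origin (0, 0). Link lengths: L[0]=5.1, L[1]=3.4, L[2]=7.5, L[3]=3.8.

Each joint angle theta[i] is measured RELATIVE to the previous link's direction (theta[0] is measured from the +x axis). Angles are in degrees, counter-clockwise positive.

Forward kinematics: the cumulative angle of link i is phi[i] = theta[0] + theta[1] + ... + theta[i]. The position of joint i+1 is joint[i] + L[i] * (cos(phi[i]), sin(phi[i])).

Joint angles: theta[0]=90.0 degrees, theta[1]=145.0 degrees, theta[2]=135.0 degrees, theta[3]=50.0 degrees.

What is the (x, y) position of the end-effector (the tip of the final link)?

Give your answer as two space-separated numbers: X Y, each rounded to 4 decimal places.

joint[0] = (0.0000, 0.0000)  (base)
link 0: phi[0] = 90 = 90 deg
  cos(90 deg) = 0.0000, sin(90 deg) = 1.0000
  joint[1] = (0.0000, 0.0000) + 5.1 * (0.0000, 1.0000) = (0.0000 + 0.0000, 0.0000 + 5.1000) = (0.0000, 5.1000)
link 1: phi[1] = 90 + 145 = 235 deg
  cos(235 deg) = -0.5736, sin(235 deg) = -0.8192
  joint[2] = (0.0000, 5.1000) + 3.4 * (-0.5736, -0.8192) = (0.0000 + -1.9502, 5.1000 + -2.7851) = (-1.9502, 2.3149)
link 2: phi[2] = 90 + 145 + 135 = 370 deg
  cos(370 deg) = 0.9848, sin(370 deg) = 0.1736
  joint[3] = (-1.9502, 2.3149) + 7.5 * (0.9848, 0.1736) = (-1.9502 + 7.3861, 2.3149 + 1.3024) = (5.4359, 3.6172)
link 3: phi[3] = 90 + 145 + 135 + 50 = 420 deg
  cos(420 deg) = 0.5000, sin(420 deg) = 0.8660
  joint[4] = (5.4359, 3.6172) + 3.8 * (0.5000, 0.8660) = (5.4359 + 1.9000, 3.6172 + 3.2909) = (7.3359, 6.9081)
End effector: (7.3359, 6.9081)

Answer: 7.3359 6.9081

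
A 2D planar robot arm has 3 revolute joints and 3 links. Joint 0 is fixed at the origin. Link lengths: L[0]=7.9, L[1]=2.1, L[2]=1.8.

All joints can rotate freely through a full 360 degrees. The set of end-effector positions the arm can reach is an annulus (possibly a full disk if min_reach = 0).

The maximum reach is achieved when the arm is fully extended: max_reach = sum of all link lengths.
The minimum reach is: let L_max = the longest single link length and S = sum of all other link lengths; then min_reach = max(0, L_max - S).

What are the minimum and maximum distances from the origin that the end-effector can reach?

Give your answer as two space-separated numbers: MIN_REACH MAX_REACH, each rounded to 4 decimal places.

Link lengths: [7.9, 2.1, 1.8]
max_reach = 7.9 + 2.1 + 1.8 = 11.8
L_max = max([7.9, 2.1, 1.8]) = 7.9
S (sum of others) = 11.8 - 7.9 = 3.9
min_reach = max(0, 7.9 - 3.9) = max(0, 4) = 4

Answer: 4.0000 11.8000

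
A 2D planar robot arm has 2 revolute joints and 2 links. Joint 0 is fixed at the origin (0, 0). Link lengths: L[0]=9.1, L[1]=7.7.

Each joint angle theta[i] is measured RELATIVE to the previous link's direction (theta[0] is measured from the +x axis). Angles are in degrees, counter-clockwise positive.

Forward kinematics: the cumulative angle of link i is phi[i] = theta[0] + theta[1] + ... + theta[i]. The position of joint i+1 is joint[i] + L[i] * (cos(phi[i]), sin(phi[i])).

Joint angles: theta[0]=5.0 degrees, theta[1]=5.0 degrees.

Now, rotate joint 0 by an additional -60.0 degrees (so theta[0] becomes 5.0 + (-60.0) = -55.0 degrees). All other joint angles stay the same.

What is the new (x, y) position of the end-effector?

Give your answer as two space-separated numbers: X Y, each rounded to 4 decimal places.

Answer: 10.1690 -13.3528

Derivation:
joint[0] = (0.0000, 0.0000)  (base)
link 0: phi[0] = -55 = -55 deg
  cos(-55 deg) = 0.5736, sin(-55 deg) = -0.8192
  joint[1] = (0.0000, 0.0000) + 9.1 * (0.5736, -0.8192) = (0.0000 + 5.2195, 0.0000 + -7.4543) = (5.2195, -7.4543)
link 1: phi[1] = -55 + 5 = -50 deg
  cos(-50 deg) = 0.6428, sin(-50 deg) = -0.7660
  joint[2] = (5.2195, -7.4543) + 7.7 * (0.6428, -0.7660) = (5.2195 + 4.9495, -7.4543 + -5.8985) = (10.1690, -13.3528)
End effector: (10.1690, -13.3528)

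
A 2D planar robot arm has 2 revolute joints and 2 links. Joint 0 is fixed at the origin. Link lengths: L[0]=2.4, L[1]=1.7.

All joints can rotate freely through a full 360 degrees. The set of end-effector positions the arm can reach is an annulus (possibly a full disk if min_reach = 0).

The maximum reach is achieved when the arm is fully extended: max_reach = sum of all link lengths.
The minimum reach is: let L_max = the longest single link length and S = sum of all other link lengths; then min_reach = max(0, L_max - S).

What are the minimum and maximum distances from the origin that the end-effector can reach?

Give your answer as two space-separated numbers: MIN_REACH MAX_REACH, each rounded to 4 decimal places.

Link lengths: [2.4, 1.7]
max_reach = 2.4 + 1.7 = 4.1
L_max = max([2.4, 1.7]) = 2.4
S (sum of others) = 4.1 - 2.4 = 1.7
min_reach = max(0, 2.4 - 1.7) = max(0, 0.7) = 0.7

Answer: 0.7000 4.1000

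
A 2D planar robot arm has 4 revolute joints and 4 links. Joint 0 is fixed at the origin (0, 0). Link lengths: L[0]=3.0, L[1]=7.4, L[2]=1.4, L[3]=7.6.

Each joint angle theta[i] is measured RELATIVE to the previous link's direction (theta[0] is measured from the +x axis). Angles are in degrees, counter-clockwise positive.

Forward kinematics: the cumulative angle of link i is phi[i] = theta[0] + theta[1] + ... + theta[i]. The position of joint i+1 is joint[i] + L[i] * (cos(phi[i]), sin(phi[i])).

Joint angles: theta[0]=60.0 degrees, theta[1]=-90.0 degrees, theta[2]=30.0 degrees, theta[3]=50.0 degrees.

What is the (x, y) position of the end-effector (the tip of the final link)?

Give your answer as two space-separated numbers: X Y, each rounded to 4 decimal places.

joint[0] = (0.0000, 0.0000)  (base)
link 0: phi[0] = 60 = 60 deg
  cos(60 deg) = 0.5000, sin(60 deg) = 0.8660
  joint[1] = (0.0000, 0.0000) + 3 * (0.5000, 0.8660) = (0.0000 + 1.5000, 0.0000 + 2.5981) = (1.5000, 2.5981)
link 1: phi[1] = 60 + -90 = -30 deg
  cos(-30 deg) = 0.8660, sin(-30 deg) = -0.5000
  joint[2] = (1.5000, 2.5981) + 7.4 * (0.8660, -0.5000) = (1.5000 + 6.4086, 2.5981 + -3.7000) = (7.9086, -1.1019)
link 2: phi[2] = 60 + -90 + 30 = 0 deg
  cos(0 deg) = 1.0000, sin(0 deg) = 0.0000
  joint[3] = (7.9086, -1.1019) + 1.4 * (1.0000, 0.0000) = (7.9086 + 1.4000, -1.1019 + 0.0000) = (9.3086, -1.1019)
link 3: phi[3] = 60 + -90 + 30 + 50 = 50 deg
  cos(50 deg) = 0.6428, sin(50 deg) = 0.7660
  joint[4] = (9.3086, -1.1019) + 7.6 * (0.6428, 0.7660) = (9.3086 + 4.8852, -1.1019 + 5.8219) = (14.1938, 4.7200)
End effector: (14.1938, 4.7200)

Answer: 14.1938 4.7200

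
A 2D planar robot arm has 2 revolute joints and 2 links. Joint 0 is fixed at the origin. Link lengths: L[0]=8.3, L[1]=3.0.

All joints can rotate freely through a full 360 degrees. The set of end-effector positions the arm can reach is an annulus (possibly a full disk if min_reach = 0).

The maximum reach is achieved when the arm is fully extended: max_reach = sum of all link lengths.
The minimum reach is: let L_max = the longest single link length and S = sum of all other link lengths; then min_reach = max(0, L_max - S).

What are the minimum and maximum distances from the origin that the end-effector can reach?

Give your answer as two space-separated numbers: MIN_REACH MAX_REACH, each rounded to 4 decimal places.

Answer: 5.3000 11.3000

Derivation:
Link lengths: [8.3, 3.0]
max_reach = 8.3 + 3 = 11.3
L_max = max([8.3, 3.0]) = 8.3
S (sum of others) = 11.3 - 8.3 = 3
min_reach = max(0, 8.3 - 3) = max(0, 5.3) = 5.3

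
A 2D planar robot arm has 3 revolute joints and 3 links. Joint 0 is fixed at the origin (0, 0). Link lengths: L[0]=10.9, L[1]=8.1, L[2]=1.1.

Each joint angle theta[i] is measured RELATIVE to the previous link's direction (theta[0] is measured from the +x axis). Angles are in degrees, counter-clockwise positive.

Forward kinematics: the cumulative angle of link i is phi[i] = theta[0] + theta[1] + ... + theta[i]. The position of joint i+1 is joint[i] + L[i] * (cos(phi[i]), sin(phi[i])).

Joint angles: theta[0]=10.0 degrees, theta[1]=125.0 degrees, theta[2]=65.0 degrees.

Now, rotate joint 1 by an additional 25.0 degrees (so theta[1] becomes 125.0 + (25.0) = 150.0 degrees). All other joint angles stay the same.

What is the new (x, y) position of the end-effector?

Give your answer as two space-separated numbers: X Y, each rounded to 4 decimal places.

Answer: 2.3451 3.8853

Derivation:
joint[0] = (0.0000, 0.0000)  (base)
link 0: phi[0] = 10 = 10 deg
  cos(10 deg) = 0.9848, sin(10 deg) = 0.1736
  joint[1] = (0.0000, 0.0000) + 10.9 * (0.9848, 0.1736) = (0.0000 + 10.7344, 0.0000 + 1.8928) = (10.7344, 1.8928)
link 1: phi[1] = 10 + 150 = 160 deg
  cos(160 deg) = -0.9397, sin(160 deg) = 0.3420
  joint[2] = (10.7344, 1.8928) + 8.1 * (-0.9397, 0.3420) = (10.7344 + -7.6115, 1.8928 + 2.7704) = (3.1229, 4.6631)
link 2: phi[2] = 10 + 150 + 65 = 225 deg
  cos(225 deg) = -0.7071, sin(225 deg) = -0.7071
  joint[3] = (3.1229, 4.6631) + 1.1 * (-0.7071, -0.7071) = (3.1229 + -0.7778, 4.6631 + -0.7778) = (2.3451, 3.8853)
End effector: (2.3451, 3.8853)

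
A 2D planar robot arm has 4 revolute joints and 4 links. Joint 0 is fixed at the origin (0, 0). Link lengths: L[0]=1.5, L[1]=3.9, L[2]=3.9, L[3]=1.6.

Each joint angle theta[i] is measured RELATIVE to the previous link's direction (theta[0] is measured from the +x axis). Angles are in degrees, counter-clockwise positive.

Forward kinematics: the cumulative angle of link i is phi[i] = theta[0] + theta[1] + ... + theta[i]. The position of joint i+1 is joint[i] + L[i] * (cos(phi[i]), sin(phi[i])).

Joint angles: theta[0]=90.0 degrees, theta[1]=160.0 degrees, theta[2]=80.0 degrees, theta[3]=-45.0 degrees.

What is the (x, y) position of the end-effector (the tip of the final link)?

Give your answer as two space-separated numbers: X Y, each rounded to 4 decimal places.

Answer: 2.4577 -5.6603

Derivation:
joint[0] = (0.0000, 0.0000)  (base)
link 0: phi[0] = 90 = 90 deg
  cos(90 deg) = 0.0000, sin(90 deg) = 1.0000
  joint[1] = (0.0000, 0.0000) + 1.5 * (0.0000, 1.0000) = (0.0000 + 0.0000, 0.0000 + 1.5000) = (0.0000, 1.5000)
link 1: phi[1] = 90 + 160 = 250 deg
  cos(250 deg) = -0.3420, sin(250 deg) = -0.9397
  joint[2] = (0.0000, 1.5000) + 3.9 * (-0.3420, -0.9397) = (0.0000 + -1.3339, 1.5000 + -3.6648) = (-1.3339, -2.1648)
link 2: phi[2] = 90 + 160 + 80 = 330 deg
  cos(330 deg) = 0.8660, sin(330 deg) = -0.5000
  joint[3] = (-1.3339, -2.1648) + 3.9 * (0.8660, -0.5000) = (-1.3339 + 3.3775, -2.1648 + -1.9500) = (2.0436, -4.1148)
link 3: phi[3] = 90 + 160 + 80 + -45 = 285 deg
  cos(285 deg) = 0.2588, sin(285 deg) = -0.9659
  joint[4] = (2.0436, -4.1148) + 1.6 * (0.2588, -0.9659) = (2.0436 + 0.4141, -4.1148 + -1.5455) = (2.4577, -5.6603)
End effector: (2.4577, -5.6603)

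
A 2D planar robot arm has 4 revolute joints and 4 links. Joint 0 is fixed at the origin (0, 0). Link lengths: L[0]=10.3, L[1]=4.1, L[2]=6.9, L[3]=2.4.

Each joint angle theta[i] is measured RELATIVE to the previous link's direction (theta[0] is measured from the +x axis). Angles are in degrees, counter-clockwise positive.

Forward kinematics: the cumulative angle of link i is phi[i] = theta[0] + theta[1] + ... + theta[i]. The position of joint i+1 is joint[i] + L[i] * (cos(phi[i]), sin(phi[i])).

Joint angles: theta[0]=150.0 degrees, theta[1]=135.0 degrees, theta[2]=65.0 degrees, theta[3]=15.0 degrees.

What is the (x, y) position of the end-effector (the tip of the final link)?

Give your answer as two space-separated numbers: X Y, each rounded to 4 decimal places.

Answer: 1.3271 0.2007

Derivation:
joint[0] = (0.0000, 0.0000)  (base)
link 0: phi[0] = 150 = 150 deg
  cos(150 deg) = -0.8660, sin(150 deg) = 0.5000
  joint[1] = (0.0000, 0.0000) + 10.3 * (-0.8660, 0.5000) = (0.0000 + -8.9201, 0.0000 + 5.1500) = (-8.9201, 5.1500)
link 1: phi[1] = 150 + 135 = 285 deg
  cos(285 deg) = 0.2588, sin(285 deg) = -0.9659
  joint[2] = (-8.9201, 5.1500) + 4.1 * (0.2588, -0.9659) = (-8.9201 + 1.0612, 5.1500 + -3.9603) = (-7.8589, 1.1897)
link 2: phi[2] = 150 + 135 + 65 = 350 deg
  cos(350 deg) = 0.9848, sin(350 deg) = -0.1736
  joint[3] = (-7.8589, 1.1897) + 6.9 * (0.9848, -0.1736) = (-7.8589 + 6.7952, 1.1897 + -1.1982) = (-1.0637, -0.0085)
link 3: phi[3] = 150 + 135 + 65 + 15 = 365 deg
  cos(365 deg) = 0.9962, sin(365 deg) = 0.0872
  joint[4] = (-1.0637, -0.0085) + 2.4 * (0.9962, 0.0872) = (-1.0637 + 2.3909, -0.0085 + 0.2092) = (1.3271, 0.2007)
End effector: (1.3271, 0.2007)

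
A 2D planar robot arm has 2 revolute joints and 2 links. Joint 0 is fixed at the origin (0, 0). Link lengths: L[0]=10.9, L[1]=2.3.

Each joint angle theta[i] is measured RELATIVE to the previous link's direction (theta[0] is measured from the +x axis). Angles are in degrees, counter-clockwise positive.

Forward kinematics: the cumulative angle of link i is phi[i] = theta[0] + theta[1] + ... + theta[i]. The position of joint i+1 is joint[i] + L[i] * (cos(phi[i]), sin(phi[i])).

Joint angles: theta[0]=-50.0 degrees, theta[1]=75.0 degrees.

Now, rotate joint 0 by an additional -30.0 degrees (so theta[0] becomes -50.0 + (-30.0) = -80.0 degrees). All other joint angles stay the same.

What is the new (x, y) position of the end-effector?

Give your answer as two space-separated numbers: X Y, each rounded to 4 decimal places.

Answer: 4.1840 -10.9349

Derivation:
joint[0] = (0.0000, 0.0000)  (base)
link 0: phi[0] = -80 = -80 deg
  cos(-80 deg) = 0.1736, sin(-80 deg) = -0.9848
  joint[1] = (0.0000, 0.0000) + 10.9 * (0.1736, -0.9848) = (0.0000 + 1.8928, 0.0000 + -10.7344) = (1.8928, -10.7344)
link 1: phi[1] = -80 + 75 = -5 deg
  cos(-5 deg) = 0.9962, sin(-5 deg) = -0.0872
  joint[2] = (1.8928, -10.7344) + 2.3 * (0.9962, -0.0872) = (1.8928 + 2.2912, -10.7344 + -0.2005) = (4.1840, -10.9349)
End effector: (4.1840, -10.9349)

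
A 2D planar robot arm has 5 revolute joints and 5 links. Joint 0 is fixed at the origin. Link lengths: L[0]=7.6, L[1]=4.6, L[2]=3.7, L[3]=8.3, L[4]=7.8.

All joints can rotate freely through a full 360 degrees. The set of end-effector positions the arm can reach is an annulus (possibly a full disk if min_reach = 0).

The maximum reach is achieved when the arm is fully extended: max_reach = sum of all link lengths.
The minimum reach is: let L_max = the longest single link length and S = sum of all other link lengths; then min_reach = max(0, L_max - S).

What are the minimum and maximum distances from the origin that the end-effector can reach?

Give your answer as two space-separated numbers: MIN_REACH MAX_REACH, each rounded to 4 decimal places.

Link lengths: [7.6, 4.6, 3.7, 8.3, 7.8]
max_reach = 7.6 + 4.6 + 3.7 + 8.3 + 7.8 = 32
L_max = max([7.6, 4.6, 3.7, 8.3, 7.8]) = 8.3
S (sum of others) = 32 - 8.3 = 23.7
min_reach = max(0, 8.3 - 23.7) = max(0, -15.4) = 0

Answer: 0.0000 32.0000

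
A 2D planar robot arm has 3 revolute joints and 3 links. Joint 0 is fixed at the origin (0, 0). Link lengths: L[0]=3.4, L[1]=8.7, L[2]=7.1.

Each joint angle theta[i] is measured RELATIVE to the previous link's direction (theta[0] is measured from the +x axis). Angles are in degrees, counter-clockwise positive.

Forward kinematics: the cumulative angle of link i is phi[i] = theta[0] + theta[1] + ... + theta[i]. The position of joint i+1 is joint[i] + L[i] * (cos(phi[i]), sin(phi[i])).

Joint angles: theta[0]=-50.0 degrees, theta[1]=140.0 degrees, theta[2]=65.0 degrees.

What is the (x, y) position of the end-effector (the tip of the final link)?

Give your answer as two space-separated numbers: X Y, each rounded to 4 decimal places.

joint[0] = (0.0000, 0.0000)  (base)
link 0: phi[0] = -50 = -50 deg
  cos(-50 deg) = 0.6428, sin(-50 deg) = -0.7660
  joint[1] = (0.0000, 0.0000) + 3.4 * (0.6428, -0.7660) = (0.0000 + 2.1855, 0.0000 + -2.6046) = (2.1855, -2.6046)
link 1: phi[1] = -50 + 140 = 90 deg
  cos(90 deg) = 0.0000, sin(90 deg) = 1.0000
  joint[2] = (2.1855, -2.6046) + 8.7 * (0.0000, 1.0000) = (2.1855 + 0.0000, -2.6046 + 8.7000) = (2.1855, 6.0954)
link 2: phi[2] = -50 + 140 + 65 = 155 deg
  cos(155 deg) = -0.9063, sin(155 deg) = 0.4226
  joint[3] = (2.1855, 6.0954) + 7.1 * (-0.9063, 0.4226) = (2.1855 + -6.4348, 6.0954 + 3.0006) = (-4.2493, 9.0960)
End effector: (-4.2493, 9.0960)

Answer: -4.2493 9.0960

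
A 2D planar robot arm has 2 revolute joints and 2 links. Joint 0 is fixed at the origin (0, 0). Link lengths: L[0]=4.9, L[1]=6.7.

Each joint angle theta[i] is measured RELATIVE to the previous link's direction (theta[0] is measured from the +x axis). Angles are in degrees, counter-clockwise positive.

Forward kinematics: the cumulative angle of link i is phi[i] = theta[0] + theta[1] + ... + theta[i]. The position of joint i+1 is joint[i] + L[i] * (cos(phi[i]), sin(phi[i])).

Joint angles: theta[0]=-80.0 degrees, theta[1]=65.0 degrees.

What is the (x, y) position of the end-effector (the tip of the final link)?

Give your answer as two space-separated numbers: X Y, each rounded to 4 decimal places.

Answer: 7.3226 -6.5596

Derivation:
joint[0] = (0.0000, 0.0000)  (base)
link 0: phi[0] = -80 = -80 deg
  cos(-80 deg) = 0.1736, sin(-80 deg) = -0.9848
  joint[1] = (0.0000, 0.0000) + 4.9 * (0.1736, -0.9848) = (0.0000 + 0.8509, 0.0000 + -4.8256) = (0.8509, -4.8256)
link 1: phi[1] = -80 + 65 = -15 deg
  cos(-15 deg) = 0.9659, sin(-15 deg) = -0.2588
  joint[2] = (0.8509, -4.8256) + 6.7 * (0.9659, -0.2588) = (0.8509 + 6.4717, -4.8256 + -1.7341) = (7.3226, -6.5596)
End effector: (7.3226, -6.5596)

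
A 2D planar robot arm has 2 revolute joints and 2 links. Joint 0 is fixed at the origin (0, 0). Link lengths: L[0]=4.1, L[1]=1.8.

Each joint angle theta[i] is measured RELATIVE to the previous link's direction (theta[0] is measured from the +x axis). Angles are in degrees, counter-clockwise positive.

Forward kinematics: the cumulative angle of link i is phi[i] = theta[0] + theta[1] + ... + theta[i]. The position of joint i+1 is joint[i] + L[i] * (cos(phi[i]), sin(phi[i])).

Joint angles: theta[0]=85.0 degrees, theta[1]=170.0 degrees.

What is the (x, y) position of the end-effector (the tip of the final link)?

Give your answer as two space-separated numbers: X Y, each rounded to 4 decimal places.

Answer: -0.1085 2.3457

Derivation:
joint[0] = (0.0000, 0.0000)  (base)
link 0: phi[0] = 85 = 85 deg
  cos(85 deg) = 0.0872, sin(85 deg) = 0.9962
  joint[1] = (0.0000, 0.0000) + 4.1 * (0.0872, 0.9962) = (0.0000 + 0.3573, 0.0000 + 4.0844) = (0.3573, 4.0844)
link 1: phi[1] = 85 + 170 = 255 deg
  cos(255 deg) = -0.2588, sin(255 deg) = -0.9659
  joint[2] = (0.3573, 4.0844) + 1.8 * (-0.2588, -0.9659) = (0.3573 + -0.4659, 4.0844 + -1.7387) = (-0.1085, 2.3457)
End effector: (-0.1085, 2.3457)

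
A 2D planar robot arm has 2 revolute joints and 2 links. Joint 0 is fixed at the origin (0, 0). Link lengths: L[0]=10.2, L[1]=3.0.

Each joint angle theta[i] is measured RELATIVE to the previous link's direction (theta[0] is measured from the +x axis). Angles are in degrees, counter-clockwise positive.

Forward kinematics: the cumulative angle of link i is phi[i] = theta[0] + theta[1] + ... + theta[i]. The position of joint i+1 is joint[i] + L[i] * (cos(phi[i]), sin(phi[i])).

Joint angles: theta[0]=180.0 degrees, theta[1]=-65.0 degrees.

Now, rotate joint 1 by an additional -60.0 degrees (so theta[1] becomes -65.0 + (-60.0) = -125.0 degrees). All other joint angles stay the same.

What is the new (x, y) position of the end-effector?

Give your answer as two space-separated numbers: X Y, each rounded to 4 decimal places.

joint[0] = (0.0000, 0.0000)  (base)
link 0: phi[0] = 180 = 180 deg
  cos(180 deg) = -1.0000, sin(180 deg) = 0.0000
  joint[1] = (0.0000, 0.0000) + 10.2 * (-1.0000, 0.0000) = (0.0000 + -10.2000, 0.0000 + 0.0000) = (-10.2000, 0.0000)
link 1: phi[1] = 180 + -125 = 55 deg
  cos(55 deg) = 0.5736, sin(55 deg) = 0.8192
  joint[2] = (-10.2000, 0.0000) + 3 * (0.5736, 0.8192) = (-10.2000 + 1.7207, 0.0000 + 2.4575) = (-8.4793, 2.4575)
End effector: (-8.4793, 2.4575)

Answer: -8.4793 2.4575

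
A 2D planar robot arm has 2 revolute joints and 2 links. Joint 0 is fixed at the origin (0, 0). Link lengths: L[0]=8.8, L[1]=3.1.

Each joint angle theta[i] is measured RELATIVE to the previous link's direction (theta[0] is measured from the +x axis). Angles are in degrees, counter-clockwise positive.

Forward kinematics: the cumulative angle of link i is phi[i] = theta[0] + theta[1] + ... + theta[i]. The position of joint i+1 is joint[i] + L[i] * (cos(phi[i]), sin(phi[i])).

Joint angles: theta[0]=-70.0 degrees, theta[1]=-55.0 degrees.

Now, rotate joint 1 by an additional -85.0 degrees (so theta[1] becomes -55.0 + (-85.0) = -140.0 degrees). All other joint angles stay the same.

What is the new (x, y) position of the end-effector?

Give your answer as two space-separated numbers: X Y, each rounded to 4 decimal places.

Answer: 0.3251 -6.7193

Derivation:
joint[0] = (0.0000, 0.0000)  (base)
link 0: phi[0] = -70 = -70 deg
  cos(-70 deg) = 0.3420, sin(-70 deg) = -0.9397
  joint[1] = (0.0000, 0.0000) + 8.8 * (0.3420, -0.9397) = (0.0000 + 3.0098, 0.0000 + -8.2693) = (3.0098, -8.2693)
link 1: phi[1] = -70 + -140 = -210 deg
  cos(-210 deg) = -0.8660, sin(-210 deg) = 0.5000
  joint[2] = (3.0098, -8.2693) + 3.1 * (-0.8660, 0.5000) = (3.0098 + -2.6847, -8.2693 + 1.5500) = (0.3251, -6.7193)
End effector: (0.3251, -6.7193)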